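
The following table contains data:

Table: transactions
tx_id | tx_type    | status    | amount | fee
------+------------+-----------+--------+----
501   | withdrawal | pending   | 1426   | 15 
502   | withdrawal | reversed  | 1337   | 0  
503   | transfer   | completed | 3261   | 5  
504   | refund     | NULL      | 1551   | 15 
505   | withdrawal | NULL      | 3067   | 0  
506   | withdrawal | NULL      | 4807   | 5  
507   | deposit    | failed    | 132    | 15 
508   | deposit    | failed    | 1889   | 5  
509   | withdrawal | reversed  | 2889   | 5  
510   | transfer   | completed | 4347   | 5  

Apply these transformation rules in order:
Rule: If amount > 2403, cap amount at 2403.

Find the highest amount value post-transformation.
2403

Step 1: Original maximum amount = 4807
Step 2: Apply cap at 2403
Step 3: 5 records had amount > 2403 and were capped
Step 4: Maximum after transformation = 2403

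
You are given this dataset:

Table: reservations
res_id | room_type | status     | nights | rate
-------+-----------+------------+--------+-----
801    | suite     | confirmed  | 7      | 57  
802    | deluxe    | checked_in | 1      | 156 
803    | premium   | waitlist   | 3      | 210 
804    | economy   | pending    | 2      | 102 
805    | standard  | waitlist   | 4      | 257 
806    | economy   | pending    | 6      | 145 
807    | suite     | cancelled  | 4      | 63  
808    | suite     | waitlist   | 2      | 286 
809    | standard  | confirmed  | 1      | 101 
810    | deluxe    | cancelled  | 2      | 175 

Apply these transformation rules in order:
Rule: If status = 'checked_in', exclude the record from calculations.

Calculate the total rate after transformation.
1396

Step 1: Identify records where status = 'checked_in'
Step 2: The excluded records sum to 156
Step 3: Original total rate = 1552
Step 4: Remaining total = 1552 - 156 = 1396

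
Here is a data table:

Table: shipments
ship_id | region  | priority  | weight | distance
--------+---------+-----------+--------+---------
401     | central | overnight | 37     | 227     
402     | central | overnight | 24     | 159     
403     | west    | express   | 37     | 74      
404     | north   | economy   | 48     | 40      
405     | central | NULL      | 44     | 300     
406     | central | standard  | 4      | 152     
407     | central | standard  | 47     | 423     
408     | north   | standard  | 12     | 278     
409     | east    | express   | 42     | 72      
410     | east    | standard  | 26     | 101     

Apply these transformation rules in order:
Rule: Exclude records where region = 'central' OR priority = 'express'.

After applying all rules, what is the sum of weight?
86

Step 1: Find records where region = 'central' OR priority = 'express'
Step 2: 7 records match, summing to 235
Step 3: Original sum: 321
Step 4: Remaining sum = 321 - 235 = 86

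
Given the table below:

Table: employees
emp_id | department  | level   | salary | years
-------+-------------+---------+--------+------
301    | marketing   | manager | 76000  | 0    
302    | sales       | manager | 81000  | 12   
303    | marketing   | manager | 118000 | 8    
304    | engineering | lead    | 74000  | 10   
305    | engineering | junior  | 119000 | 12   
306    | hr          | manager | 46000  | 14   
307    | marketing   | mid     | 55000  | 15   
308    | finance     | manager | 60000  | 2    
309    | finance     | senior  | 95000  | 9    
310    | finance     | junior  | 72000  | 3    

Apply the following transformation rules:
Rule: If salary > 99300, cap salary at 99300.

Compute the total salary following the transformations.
757600

Step 1: 2 records have salary > 99300
Step 2: These records originally summed to 237000
Step 3: After capping: 2 × 99300 = 198600
Step 4: Unaffected records sum: 559000
Step 5: Final sum = 198600 + 559000 = 757600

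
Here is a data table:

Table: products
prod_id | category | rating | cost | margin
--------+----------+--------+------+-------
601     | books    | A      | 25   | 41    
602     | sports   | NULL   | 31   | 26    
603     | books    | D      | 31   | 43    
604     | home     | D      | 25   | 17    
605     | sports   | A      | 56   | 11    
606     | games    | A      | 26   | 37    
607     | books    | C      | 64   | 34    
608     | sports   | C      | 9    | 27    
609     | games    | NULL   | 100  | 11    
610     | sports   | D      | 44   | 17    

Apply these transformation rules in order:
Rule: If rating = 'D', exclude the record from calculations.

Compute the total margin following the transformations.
187

Step 1: Identify records where rating = 'D'
Step 2: The excluded records sum to 77
Step 3: Original total margin = 264
Step 4: Remaining total = 264 - 77 = 187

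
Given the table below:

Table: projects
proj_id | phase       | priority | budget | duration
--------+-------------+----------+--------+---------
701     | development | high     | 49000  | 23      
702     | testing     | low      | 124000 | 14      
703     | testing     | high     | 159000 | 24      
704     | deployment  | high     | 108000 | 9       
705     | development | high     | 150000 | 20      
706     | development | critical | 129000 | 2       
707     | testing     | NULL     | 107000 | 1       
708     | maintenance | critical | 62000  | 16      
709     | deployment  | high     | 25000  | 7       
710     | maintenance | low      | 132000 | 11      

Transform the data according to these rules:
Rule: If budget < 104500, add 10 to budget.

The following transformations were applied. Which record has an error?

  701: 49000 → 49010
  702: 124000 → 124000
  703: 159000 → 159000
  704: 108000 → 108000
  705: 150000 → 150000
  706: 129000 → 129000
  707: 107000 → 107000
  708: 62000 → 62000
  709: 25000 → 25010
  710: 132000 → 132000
Record 708 has an error. The correct transformed value should be 62010, not 62000.

Step 1: Check each record against the rule
Step 2: Record 708 has budget = 62000
Step 3: Since 62000 < 104500, the bonus should have been applied
Step 4: Correct value = 62010, but claimed value = 62000
Conclusion: Record 708 has the error.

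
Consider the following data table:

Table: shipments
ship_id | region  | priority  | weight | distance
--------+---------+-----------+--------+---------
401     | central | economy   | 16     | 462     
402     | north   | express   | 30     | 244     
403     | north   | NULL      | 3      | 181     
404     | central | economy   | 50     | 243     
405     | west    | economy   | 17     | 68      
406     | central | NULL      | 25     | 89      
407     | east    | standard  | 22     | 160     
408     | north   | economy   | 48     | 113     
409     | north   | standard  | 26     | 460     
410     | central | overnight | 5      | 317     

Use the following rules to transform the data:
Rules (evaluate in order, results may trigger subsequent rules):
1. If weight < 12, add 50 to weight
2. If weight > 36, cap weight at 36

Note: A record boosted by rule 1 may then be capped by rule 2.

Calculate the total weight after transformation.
280

Step 1: Apply rule 1 to records with weight < 12
  - 2 records get bonus of 50
  - Of these, 2 records then exceed 36 and get capped
Step 2: Apply rule 2 to records with weight > 36
  - 2 records (original) are capped
Step 3: Calculate final sum = 280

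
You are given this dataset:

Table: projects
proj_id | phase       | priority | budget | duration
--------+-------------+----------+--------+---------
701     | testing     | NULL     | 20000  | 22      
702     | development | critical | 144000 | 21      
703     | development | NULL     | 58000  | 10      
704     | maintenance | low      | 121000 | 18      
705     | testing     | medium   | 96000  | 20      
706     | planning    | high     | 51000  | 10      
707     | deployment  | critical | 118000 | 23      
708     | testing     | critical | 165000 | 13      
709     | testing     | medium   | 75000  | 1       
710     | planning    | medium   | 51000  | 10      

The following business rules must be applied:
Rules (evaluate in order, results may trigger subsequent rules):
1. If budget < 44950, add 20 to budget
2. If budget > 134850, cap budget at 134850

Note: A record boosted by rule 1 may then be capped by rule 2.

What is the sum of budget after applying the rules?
859720

Step 1: Apply rule 1 to records with budget < 44950
  - 1 records get bonus of 20
  - Of these, 0 records then exceed 134850 and get capped
Step 2: Apply rule 2 to records with budget > 134850
  - 2 records (original) are capped
Step 3: Calculate final sum = 859720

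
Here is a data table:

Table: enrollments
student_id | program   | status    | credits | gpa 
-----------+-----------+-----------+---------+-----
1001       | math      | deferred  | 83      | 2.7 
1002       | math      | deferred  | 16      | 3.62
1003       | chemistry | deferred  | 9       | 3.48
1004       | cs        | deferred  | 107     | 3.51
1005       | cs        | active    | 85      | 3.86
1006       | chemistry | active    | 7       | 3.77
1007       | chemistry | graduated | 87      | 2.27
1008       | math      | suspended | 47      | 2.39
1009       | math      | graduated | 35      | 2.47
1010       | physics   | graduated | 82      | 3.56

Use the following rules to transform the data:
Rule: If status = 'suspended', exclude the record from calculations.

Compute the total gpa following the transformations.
29.24

Step 1: Identify records where status = 'suspended'
Step 2: The excluded records sum to 2.39
Step 3: Original total gpa = 31.63
Step 4: Remaining total = 31.63 - 2.39 = 29.24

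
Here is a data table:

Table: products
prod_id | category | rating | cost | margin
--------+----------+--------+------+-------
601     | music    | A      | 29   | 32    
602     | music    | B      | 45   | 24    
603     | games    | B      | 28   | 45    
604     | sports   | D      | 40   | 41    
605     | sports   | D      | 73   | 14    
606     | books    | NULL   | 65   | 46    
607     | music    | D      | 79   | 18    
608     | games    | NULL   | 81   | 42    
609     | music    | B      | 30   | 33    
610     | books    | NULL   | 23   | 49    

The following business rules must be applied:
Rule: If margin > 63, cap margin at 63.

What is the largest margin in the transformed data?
49

Step 1: Original maximum margin = 49
Step 2: Check cap of 63 against maximum
Step 3: No records exceed the cap (max 49 <= cap 63), so no capping applies
Step 4: Maximum after transformation = 49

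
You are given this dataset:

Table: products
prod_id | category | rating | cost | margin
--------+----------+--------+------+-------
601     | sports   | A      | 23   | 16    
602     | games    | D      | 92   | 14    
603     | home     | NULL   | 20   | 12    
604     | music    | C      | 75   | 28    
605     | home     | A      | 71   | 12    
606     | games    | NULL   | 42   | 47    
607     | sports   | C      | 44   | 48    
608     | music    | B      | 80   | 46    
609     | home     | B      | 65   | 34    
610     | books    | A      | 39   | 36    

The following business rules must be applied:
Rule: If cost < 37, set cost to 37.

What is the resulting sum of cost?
582

Step 1: 2 records have cost < 37
Step 2: These records originally summed to 43
Step 3: After setting to minimum: 2 × 37 = 74
Step 4: Unaffected records sum: 508
Step 5: Final sum = 74 + 508 = 582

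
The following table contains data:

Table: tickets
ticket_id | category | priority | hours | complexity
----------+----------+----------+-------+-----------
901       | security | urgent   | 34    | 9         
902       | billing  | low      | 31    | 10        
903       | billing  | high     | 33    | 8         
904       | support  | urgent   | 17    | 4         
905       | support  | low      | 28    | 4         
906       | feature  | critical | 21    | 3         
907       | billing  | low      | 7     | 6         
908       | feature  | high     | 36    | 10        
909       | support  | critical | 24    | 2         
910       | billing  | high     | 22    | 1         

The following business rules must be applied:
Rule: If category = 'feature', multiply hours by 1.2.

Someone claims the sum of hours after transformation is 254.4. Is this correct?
No, the correct result is 264.4.

Step 1: Calculate the correct sum after transformation
Step 2: Apply multiplier 1.2 to records where category = 'feature'
Step 3: Correct result = 264.4
Step 4: Claimed result = 254.4
Step 5: 264.4 ≠ 254.4
Conclusion: The claimed result is incorrect. The correct answer is 264.4.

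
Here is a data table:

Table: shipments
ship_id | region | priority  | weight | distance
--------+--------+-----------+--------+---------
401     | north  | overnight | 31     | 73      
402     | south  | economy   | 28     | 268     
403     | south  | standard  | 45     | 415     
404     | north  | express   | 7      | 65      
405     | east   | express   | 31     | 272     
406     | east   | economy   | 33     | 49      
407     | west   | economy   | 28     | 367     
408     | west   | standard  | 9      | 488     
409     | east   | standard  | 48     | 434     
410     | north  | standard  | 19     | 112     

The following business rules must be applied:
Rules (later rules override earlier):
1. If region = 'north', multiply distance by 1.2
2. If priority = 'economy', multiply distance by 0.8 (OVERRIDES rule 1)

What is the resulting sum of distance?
2456.2

Step 1: Rule 2 takes priority for records with priority = 'economy'
  - 3 records: 684 × 0.8 = 547.2
Step 2: Rule 1 applies to remaining records with region = 'north'
  - 3 records: 250 × 1.2 = 300.0
Step 3: Other records unchanged: 1609
Step 4: Final sum = 547.2 + 300.0 + 1609 = 2456.2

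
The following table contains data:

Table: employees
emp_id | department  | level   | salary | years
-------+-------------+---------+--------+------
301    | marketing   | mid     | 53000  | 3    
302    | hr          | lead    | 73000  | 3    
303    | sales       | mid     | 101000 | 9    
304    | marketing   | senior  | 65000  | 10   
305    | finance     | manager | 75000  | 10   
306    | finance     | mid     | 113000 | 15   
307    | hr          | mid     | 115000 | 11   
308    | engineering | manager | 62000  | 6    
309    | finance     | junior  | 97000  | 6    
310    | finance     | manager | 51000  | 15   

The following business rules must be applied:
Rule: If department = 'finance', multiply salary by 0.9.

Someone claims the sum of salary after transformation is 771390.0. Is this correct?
No, the correct result is 771400.0.

Step 1: Calculate the correct sum after transformation
Step 2: Apply multiplier 0.9 to records where department = 'finance'
Step 3: Correct result = 771400.0
Step 4: Claimed result = 771390.0
Step 5: 771400.0 ≠ 771390.0
Conclusion: The claimed result is incorrect. The correct answer is 771400.0.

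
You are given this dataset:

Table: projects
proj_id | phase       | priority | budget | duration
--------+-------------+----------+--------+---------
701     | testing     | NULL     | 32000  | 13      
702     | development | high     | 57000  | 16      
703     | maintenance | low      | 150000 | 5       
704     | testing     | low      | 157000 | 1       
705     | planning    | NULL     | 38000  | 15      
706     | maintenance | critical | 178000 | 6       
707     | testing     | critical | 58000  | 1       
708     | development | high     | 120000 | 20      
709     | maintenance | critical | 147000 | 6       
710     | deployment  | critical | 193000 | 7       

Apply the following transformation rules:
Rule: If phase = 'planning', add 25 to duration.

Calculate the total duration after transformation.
115

Step 1: Count records where phase = 'planning': 1
Step 2: Total bonus added: 1 × 25 = 25
Step 3: Original sum of duration: 90
Step 4: Final sum = 90 + 25 = 115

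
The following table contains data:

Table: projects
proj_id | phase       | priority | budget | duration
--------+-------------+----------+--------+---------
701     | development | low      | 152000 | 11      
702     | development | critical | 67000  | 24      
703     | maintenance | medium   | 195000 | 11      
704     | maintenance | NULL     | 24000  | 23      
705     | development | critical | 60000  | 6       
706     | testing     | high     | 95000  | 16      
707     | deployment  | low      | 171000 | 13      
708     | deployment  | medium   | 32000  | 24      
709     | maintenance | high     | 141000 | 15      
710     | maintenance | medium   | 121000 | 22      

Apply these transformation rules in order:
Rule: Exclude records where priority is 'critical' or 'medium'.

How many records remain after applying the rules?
5

Step 1: Count records to exclude
  - 2 (critical) + 3 (medium) = 5 records
Step 2: Total records: 10
Step 3: Remaining = 10 - 5 = 5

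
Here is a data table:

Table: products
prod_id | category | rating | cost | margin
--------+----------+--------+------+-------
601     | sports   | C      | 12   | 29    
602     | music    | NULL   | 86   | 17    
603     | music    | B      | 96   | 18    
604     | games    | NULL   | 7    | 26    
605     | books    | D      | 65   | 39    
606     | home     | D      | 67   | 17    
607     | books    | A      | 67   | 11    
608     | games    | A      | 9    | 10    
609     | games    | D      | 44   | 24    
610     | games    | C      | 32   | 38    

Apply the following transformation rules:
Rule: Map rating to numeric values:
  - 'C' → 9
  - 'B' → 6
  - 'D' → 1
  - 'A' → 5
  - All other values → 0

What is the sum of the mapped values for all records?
37

Step 1: Apply mapping to each record
Step 2: Count by status:
  'C': 2 records × 9 = 18
  'B': 1 records × 6 = 6
  'D': 3 records × 1 = 3
  'A': 2 records × 5 = 10
Step 3: Sum all mapped values = 37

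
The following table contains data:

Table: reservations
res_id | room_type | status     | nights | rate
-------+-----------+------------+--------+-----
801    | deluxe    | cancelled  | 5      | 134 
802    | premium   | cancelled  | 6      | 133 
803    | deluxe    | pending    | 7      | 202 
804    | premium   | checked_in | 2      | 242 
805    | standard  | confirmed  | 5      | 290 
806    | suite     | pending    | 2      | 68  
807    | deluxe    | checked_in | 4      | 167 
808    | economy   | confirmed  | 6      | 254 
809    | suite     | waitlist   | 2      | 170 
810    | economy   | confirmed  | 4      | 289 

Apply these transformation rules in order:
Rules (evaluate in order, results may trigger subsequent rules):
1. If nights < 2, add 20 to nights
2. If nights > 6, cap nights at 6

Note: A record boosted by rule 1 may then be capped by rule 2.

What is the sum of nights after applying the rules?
42

Step 1: Apply rule 1 to records with nights < 2
  - 0 records get bonus of 20
  - Of these, 0 records then exceed 6 and get capped
Step 2: Apply rule 2 to records with nights > 6
  - 1 records (original) are capped
Step 3: Calculate final sum = 42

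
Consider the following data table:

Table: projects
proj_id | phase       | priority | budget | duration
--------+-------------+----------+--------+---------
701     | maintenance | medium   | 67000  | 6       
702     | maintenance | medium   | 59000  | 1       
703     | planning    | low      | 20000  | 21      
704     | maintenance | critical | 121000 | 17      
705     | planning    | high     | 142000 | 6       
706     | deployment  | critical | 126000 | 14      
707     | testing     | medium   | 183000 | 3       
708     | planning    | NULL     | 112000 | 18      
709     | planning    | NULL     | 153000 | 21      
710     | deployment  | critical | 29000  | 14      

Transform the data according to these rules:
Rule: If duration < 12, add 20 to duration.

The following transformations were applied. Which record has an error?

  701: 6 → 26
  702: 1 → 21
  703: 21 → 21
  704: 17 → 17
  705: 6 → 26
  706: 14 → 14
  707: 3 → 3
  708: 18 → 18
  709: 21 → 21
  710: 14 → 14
Record 707 has an error. The correct transformed value should be 23, not 3.

Step 1: Check each record against the rule
Step 2: Record 707 has duration = 3
Step 3: Since 3 < 12, the bonus should have been applied
Step 4: Correct value = 23, but claimed value = 3
Conclusion: Record 707 has the error.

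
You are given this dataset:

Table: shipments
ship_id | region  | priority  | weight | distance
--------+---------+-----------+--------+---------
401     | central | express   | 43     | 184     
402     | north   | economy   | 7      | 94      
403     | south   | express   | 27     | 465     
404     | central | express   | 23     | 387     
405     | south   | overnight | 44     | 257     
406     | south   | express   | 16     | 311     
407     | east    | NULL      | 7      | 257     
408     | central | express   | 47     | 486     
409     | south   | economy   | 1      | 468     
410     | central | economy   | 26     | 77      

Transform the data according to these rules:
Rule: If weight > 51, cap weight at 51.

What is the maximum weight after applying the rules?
47

Step 1: Original maximum weight = 47
Step 2: Check cap of 51 against maximum
Step 3: No records exceed the cap (max 47 <= cap 51), so no capping applies
Step 4: Maximum after transformation = 47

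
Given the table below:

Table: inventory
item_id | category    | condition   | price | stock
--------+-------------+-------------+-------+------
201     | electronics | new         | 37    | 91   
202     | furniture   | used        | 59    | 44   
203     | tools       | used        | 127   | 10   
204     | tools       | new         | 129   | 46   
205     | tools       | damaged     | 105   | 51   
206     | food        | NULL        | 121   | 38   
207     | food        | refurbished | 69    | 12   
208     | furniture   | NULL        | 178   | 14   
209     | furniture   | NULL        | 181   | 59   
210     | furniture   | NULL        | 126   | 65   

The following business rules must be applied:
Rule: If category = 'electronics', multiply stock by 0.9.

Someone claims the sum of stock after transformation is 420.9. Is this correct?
Yes, the result is correct.

Step 1: Calculate the correct sum after transformation
Step 2: Apply multiplier 0.9 to records where category = 'electronics'
Step 3: Correct result = 420.9
Step 4: Claimed result = 420.9
Step 5: 420.9 = 420.9 ✓
Conclusion: The claimed result is correct.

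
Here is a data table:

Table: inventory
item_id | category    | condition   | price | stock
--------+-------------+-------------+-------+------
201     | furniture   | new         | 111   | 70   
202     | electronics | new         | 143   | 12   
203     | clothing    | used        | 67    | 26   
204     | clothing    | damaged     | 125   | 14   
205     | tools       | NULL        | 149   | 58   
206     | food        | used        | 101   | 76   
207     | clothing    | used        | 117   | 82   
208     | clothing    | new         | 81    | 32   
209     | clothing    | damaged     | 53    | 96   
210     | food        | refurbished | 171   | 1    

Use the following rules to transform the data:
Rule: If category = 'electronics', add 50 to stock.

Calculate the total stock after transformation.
517

Step 1: Count records where category = 'electronics': 1
Step 2: Total bonus added: 1 × 50 = 50
Step 3: Original sum of stock: 467
Step 4: Final sum = 467 + 50 = 517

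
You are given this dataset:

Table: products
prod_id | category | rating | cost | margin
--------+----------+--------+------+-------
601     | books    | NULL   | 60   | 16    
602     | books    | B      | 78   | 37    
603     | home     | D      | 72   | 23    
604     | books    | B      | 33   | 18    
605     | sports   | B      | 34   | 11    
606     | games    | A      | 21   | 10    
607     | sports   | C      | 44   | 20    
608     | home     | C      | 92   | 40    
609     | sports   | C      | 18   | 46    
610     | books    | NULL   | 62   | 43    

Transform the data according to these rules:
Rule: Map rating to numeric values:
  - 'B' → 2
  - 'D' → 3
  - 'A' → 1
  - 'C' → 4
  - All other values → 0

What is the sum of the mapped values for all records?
22

Step 1: Apply mapping to each record
Step 2: Count by status:
  'B': 3 records × 2 = 6
  'D': 1 records × 3 = 3
  'A': 1 records × 1 = 1
  'C': 3 records × 4 = 12
Step 3: Sum all mapped values = 22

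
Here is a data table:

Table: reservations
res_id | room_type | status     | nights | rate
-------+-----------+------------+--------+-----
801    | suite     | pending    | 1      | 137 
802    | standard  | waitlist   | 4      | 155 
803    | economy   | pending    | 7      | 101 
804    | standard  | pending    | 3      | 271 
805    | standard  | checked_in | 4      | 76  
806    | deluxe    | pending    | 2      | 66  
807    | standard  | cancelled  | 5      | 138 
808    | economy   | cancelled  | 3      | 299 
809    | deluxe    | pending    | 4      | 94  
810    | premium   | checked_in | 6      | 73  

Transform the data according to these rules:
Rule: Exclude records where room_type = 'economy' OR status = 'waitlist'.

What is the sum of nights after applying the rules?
25

Step 1: Find records where room_type = 'economy' OR status = 'waitlist'
Step 2: 3 records match, summing to 14
Step 3: Original sum: 39
Step 4: Remaining sum = 39 - 14 = 25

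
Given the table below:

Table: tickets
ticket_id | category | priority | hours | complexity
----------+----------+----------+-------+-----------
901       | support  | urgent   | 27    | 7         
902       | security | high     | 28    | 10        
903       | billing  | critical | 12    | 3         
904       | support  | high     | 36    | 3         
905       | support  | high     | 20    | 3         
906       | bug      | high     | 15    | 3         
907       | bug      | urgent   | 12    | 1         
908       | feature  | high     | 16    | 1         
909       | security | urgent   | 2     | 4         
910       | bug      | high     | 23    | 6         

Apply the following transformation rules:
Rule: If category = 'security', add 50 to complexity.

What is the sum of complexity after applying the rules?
141

Step 1: Count records where category = 'security': 2
Step 2: Total bonus added: 2 × 50 = 100
Step 3: Original sum of complexity: 41
Step 4: Final sum = 41 + 100 = 141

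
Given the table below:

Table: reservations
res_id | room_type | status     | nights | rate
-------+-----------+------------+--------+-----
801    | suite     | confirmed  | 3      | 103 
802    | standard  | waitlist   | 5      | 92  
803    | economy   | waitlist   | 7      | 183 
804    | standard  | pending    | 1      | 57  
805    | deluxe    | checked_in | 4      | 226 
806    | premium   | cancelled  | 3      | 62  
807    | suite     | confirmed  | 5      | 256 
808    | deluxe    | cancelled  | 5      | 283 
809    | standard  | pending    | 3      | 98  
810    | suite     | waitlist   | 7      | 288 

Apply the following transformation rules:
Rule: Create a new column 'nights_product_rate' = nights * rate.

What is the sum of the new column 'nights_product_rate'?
8202

Step 1: For each record, compute nights * rate
Example calculations:
  3 * 103 = 309
  5 * 92 = 460
  7 * 183 = 1281
  ...
Step 2: Sum all derived values
Step 3: Total = 8202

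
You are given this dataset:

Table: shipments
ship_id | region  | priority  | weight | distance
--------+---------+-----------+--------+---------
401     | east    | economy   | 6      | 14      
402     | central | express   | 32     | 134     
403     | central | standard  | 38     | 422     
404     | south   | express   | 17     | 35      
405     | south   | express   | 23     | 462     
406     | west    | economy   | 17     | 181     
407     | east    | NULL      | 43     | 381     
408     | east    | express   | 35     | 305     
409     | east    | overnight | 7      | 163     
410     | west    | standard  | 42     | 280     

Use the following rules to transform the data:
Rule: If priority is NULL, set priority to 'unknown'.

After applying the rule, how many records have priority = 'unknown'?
1

Step 1: Count records where priority IS NULL
Step 2: Found 1 records with NULL priority
Step 3: These records will have priority set to 'unknown'
Step 4: Records already having priority = 'unknown': 0
Step 5: Answer: 1 + 0 = 1 records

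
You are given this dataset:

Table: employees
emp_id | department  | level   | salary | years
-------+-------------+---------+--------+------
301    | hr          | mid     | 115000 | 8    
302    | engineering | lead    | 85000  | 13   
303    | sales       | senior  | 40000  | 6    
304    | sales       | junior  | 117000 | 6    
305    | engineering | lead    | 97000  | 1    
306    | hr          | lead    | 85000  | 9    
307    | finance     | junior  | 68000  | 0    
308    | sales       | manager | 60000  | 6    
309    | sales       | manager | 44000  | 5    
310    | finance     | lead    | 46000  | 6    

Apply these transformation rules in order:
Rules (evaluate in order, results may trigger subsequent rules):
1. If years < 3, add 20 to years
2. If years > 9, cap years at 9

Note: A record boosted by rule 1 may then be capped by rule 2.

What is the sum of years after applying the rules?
73

Step 1: Apply rule 1 to records with years < 3
  - 2 records get bonus of 20
  - Of these, 2 records then exceed 9 and get capped
Step 2: Apply rule 2 to records with years > 9
  - 1 records (original) are capped
Step 3: Calculate final sum = 73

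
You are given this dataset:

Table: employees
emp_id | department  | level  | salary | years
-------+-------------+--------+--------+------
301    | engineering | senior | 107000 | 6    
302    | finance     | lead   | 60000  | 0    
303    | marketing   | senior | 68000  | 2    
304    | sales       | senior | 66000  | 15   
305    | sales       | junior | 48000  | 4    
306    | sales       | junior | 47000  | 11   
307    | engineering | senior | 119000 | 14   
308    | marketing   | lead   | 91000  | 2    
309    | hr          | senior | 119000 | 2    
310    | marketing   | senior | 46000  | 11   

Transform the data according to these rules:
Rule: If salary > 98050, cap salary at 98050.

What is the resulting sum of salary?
720150

Step 1: 3 records have salary > 98050
Step 2: These records originally summed to 345000
Step 3: After capping: 3 × 98050 = 294150
Step 4: Unaffected records sum: 426000
Step 5: Final sum = 294150 + 426000 = 720150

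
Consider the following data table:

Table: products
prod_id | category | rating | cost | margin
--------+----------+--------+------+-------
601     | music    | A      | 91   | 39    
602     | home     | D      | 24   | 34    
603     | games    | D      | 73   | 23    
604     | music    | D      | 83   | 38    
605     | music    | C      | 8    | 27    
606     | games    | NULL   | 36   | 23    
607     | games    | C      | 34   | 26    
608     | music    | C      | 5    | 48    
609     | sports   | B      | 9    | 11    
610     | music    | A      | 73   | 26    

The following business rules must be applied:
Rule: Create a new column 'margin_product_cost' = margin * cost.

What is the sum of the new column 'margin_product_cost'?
13363

Step 1: For each record, compute margin * cost
Example calculations:
  39 * 91 = 3549
  34 * 24 = 816
  23 * 73 = 1679
  ...
Step 2: Sum all derived values
Step 3: Total = 13363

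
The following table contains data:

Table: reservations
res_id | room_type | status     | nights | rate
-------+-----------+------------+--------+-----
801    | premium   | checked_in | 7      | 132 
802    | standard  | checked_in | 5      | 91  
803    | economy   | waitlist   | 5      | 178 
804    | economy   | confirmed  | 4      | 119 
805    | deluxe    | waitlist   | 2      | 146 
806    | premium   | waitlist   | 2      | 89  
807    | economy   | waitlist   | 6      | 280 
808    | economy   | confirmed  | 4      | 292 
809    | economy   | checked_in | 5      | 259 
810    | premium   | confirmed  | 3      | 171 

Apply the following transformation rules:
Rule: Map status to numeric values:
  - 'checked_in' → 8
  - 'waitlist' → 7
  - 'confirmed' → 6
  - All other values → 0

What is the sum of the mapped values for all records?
70

Step 1: Apply mapping to each record
Step 2: Count by status:
  'checked_in': 3 records × 8 = 24
  'waitlist': 4 records × 7 = 28
  'confirmed': 3 records × 6 = 18
Step 3: Sum all mapped values = 70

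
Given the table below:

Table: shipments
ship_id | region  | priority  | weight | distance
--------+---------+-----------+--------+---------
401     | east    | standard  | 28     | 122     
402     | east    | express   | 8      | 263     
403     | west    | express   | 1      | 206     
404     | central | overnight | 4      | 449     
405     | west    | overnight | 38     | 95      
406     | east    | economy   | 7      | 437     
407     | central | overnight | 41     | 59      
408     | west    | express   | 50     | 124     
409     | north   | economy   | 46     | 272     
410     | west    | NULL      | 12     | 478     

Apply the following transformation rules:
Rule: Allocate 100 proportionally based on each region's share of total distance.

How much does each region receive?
central: 20.28, east: 32.81, north: 10.86, west: 36.05

Step 1: Calculate total distance = 2505
Step 2: Calculate each region's proportion:
  central: 508/2505 = 20.28% → 20.28
  east: 822/2505 = 32.81% → 32.81
  north: 272/2505 = 10.86% → 10.86
  west: 903/2505 = 36.05% → 36.05
Step 3: Verify: sum of allocations ≈ 100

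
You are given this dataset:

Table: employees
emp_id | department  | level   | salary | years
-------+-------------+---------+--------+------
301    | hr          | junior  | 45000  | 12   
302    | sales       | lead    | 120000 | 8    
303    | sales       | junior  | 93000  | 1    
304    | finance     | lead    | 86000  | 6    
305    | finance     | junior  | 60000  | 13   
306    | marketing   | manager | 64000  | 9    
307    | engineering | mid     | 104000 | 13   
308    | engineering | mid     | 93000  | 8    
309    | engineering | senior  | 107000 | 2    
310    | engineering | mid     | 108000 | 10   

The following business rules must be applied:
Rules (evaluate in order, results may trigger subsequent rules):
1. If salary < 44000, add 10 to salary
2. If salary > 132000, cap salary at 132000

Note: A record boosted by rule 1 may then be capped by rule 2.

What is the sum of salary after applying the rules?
880000

Step 1: Apply rule 1 to records with salary < 44000
  - 0 records get bonus of 10
  - Of these, 0 records then exceed 132000 and get capped
Step 2: Apply rule 2 to records with salary > 132000
  - 0 records (original) are capped
Step 3: Calculate final sum = 880000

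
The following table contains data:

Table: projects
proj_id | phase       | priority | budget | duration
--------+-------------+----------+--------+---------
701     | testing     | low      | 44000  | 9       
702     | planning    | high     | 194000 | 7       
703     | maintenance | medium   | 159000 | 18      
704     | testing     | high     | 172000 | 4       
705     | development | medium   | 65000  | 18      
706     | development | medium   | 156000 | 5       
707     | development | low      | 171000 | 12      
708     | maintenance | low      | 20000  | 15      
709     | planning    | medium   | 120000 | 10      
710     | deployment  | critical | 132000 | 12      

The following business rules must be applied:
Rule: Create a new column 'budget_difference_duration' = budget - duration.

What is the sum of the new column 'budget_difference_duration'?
1232890

Step 1: For each record, compute budget - duration
Example calculations:
  44000 - 9 = 43991
  194000 - 7 = 193993
  159000 - 18 = 158982
  ...
Step 2: Sum all derived values
Step 3: Total = 1232890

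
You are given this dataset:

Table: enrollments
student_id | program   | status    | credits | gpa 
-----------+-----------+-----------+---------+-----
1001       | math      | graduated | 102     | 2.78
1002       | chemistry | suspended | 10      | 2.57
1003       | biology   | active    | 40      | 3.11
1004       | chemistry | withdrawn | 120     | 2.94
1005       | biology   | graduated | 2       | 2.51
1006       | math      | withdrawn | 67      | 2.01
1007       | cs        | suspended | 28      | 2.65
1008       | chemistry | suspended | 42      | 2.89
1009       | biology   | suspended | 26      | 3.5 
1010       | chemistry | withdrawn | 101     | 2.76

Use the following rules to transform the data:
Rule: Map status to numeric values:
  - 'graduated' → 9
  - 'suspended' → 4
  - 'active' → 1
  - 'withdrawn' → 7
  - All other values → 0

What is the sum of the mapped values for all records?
56

Step 1: Apply mapping to each record
Step 2: Count by status:
  'graduated': 2 records × 9 = 18
  'suspended': 4 records × 4 = 16
  'active': 1 records × 1 = 1
  'withdrawn': 3 records × 7 = 21
Step 3: Sum all mapped values = 56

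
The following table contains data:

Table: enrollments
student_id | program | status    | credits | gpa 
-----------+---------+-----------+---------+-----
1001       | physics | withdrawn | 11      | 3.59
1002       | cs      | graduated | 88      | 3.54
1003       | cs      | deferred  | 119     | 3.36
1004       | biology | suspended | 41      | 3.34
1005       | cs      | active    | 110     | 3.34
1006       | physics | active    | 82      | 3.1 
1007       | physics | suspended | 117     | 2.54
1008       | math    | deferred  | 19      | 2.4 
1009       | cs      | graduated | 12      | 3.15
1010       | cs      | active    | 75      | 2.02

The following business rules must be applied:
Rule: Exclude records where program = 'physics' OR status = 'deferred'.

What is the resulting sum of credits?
326

Step 1: Find records where program = 'physics' OR status = 'deferred'
Step 2: 5 records match, summing to 348
Step 3: Original sum: 674
Step 4: Remaining sum = 674 - 348 = 326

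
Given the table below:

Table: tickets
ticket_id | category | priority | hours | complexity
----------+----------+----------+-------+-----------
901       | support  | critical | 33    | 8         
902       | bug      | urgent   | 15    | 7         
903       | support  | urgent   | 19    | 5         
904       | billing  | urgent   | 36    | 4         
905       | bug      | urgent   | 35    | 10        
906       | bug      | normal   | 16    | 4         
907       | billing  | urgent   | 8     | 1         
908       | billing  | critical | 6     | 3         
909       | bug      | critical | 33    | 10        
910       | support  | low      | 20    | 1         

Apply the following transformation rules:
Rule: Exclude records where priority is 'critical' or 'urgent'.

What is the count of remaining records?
2

Step 1: Count records to exclude
  - 3 (critical) + 5 (urgent) = 8 records
Step 2: Total records: 10
Step 3: Remaining = 10 - 8 = 2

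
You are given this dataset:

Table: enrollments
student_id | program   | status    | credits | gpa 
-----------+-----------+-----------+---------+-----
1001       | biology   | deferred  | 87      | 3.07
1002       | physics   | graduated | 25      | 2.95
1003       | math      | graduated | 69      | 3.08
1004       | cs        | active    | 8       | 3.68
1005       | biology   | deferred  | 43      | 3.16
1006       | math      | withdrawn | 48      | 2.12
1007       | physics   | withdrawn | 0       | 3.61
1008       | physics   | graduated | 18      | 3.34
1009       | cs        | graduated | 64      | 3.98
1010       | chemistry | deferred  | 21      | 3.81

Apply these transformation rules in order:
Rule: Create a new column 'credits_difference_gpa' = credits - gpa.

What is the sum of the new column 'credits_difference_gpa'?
350.2

Step 1: For each record, compute credits - gpa
Example calculations:
  87 - 3.07 = 83.93
  25 - 2.95 = 22.05
  69 - 3.08 = 65.92
  ...
Step 2: Sum all derived values
Step 3: Total = 350.2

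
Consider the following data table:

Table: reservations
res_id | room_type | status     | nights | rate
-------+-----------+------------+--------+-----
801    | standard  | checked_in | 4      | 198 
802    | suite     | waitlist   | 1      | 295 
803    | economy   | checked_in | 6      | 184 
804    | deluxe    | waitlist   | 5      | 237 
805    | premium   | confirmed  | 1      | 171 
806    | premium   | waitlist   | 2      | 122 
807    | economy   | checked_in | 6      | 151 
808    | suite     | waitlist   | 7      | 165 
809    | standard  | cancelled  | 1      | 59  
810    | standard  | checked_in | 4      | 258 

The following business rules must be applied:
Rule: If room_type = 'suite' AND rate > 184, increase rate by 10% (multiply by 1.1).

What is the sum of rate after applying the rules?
1869.5

Step 1: Find records where room_type = 'suite' AND rate > 184
Step 2: 1 records match, summing to 295
Step 3: After multiplier: 295 × 1.1 = 324.5
Step 4: Unaffected records sum: 1545
Step 5: Final sum = 324.5 + 1545 = 1869.5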